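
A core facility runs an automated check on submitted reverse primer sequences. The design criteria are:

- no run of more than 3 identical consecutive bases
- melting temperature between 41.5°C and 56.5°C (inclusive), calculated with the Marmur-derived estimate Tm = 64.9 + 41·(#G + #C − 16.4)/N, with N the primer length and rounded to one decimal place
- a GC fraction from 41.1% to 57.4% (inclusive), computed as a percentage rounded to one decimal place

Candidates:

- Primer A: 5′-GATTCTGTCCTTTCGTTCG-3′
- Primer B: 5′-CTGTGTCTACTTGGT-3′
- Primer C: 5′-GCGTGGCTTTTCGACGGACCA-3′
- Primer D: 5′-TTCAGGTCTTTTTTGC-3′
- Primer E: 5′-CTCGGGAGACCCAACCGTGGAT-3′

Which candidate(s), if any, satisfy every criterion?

Primer A only.

Primer A (19 nt, A=1 T=9 G=4 C=5): longest run = 3 ✓; Tm = 64.9 + 41·(9 − 16.4)/19 = 48.9°C ✓; GC 9/19 = 47.4% ✓ — passes.
Primer B (15 nt, A=1 T=7 G=4 C=3): longest run = 2 ✓; Tm = 64.9 + 41·(7 − 16.4)/15 = 39.2°C, outside 41.5–56.5°C ✗; GC 7/15 = 46.7% ✓ — fails.
Primer C (21 nt, A=3 T=5 G=7 C=6): longest run = 4, exceeds 3 ✗; Tm = 64.9 + 41·(13 − 16.4)/21 = 58.3°C, outside 41.5–56.5°C ✗; GC 13/21 = 61.9%, outside 41.1–57.4% ✗ — fails.
Primer D (16 nt, A=1 T=9 G=3 C=3): longest run = 6, exceeds 3 ✗; Tm = 64.9 + 41·(6 − 16.4)/16 = 38.3°C, outside 41.5–56.5°C ✗; GC 6/16 = 37.5%, outside 41.1–57.4% ✗ — fails.
Primer E (22 nt, A=5 T=3 G=7 C=7): longest run = 3 ✓; Tm = 64.9 + 41·(14 − 16.4)/22 = 60.4°C, outside 41.5–56.5°C ✗; GC 14/22 = 63.6%, outside 41.1–57.4% ✗ — fails.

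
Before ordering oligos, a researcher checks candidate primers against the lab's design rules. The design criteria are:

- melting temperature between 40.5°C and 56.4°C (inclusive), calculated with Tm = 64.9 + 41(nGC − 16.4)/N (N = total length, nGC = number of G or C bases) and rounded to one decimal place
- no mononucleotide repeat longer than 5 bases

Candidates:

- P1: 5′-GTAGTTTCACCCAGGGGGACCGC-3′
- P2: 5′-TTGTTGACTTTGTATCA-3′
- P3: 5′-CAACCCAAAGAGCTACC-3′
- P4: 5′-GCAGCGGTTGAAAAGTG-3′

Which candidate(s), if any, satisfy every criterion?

P1 (23 nt, A=4 T=4 G=8 C=7): Tm = 64.9 + 41·(15 − 16.4)/23 = 62.4°C, outside 40.5–56.4°C ✗; longest run = 5 ✓ — fails.
P2 (17 nt, A=3 T=9 G=3 C=2): Tm = 64.9 + 41·(5 − 16.4)/17 = 37.4°C, outside 40.5–56.4°C ✗; longest run = 3 ✓ — fails.
P3 (17 nt, A=7 T=1 G=2 C=7): Tm = 64.9 + 41·(9 − 16.4)/17 = 47.1°C ✓; longest run = 3 ✓ — passes.
P4 (17 nt, A=5 T=3 G=7 C=2): Tm = 64.9 + 41·(9 − 16.4)/17 = 47.1°C ✓; longest run = 4 ✓ — passes.

P3 and P4.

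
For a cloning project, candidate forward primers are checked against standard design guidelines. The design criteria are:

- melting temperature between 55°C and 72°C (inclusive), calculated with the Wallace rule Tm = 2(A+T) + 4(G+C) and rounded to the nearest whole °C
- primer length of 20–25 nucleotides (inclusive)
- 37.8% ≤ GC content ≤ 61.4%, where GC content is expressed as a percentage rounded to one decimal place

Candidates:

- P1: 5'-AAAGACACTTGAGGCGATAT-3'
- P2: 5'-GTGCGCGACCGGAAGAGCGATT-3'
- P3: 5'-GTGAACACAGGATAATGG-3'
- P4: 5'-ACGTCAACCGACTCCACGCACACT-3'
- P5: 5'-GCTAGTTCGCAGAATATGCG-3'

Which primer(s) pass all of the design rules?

P1 (20 nt, A=8 T=4 G=5 C=3): Tm = 2·12 + 4·8 = 56°C ✓; length 20 ✓; GC 8/20 = 40.0% ✓ — passes.
P2 (22 nt, A=5 T=3 G=9 C=5): Tm = 2·8 + 4·14 = 72°C ✓; length 22 ✓; GC 14/22 = 63.6%, outside 37.8–61.4% ✗ — fails.
P3 (18 nt, A=7 T=3 G=6 C=2): Tm = 2·10 + 4·8 = 52°C, outside 55–72°C ✗; length 18, outside 20–25 ✗; GC 8/18 = 44.4% ✓ — fails.
P4 (24 nt, A=7 T=3 G=3 C=11): Tm = 2·10 + 4·14 = 76°C, outside 55–72°C ✗; length 24 ✓; GC 14/24 = 58.3% ✓ — fails.
P5 (20 nt, A=5 T=5 G=6 C=4): Tm = 2·10 + 4·10 = 60°C ✓; length 20 ✓; GC 10/20 = 50.0% ✓ — passes.

P1 and P5.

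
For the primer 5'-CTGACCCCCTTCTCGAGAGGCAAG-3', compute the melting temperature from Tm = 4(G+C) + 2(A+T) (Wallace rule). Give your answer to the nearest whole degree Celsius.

Base counts: A=5, T=4, G=6, C=9 (length 24).
Tm = 2·(5+4) + 4·(6+9) = 2·9 + 4·15 = 18 + 60 = 78°C.

78°C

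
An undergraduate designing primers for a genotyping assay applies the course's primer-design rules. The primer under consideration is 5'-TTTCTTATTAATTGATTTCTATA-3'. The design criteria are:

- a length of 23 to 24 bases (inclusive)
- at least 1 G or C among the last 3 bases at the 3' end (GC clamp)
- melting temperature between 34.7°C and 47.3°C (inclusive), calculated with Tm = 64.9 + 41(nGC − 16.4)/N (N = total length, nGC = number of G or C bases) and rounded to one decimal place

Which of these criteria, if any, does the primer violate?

Fails: GC clamp.

Base counts: A=6, T=14, G=1, C=2 (length 23).
length: length 23 ✓
GC clamp: 3' end ATA has 0 G/C, need ≥1 ✗
Tm: Tm = 64.9 + 41·(3 − 16.4)/23 = 41.0°C ✓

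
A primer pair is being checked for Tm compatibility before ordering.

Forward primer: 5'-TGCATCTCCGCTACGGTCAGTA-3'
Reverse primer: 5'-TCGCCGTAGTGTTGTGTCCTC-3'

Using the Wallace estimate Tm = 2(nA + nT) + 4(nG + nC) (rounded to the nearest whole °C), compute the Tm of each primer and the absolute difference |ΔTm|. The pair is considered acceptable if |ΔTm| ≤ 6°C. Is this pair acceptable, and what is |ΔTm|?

|ΔTm| = 2°C; the pair is acceptable.

Forward: A=4 T=6 G=5 C=7 → Tm = 2·10 + 4·12 = 68°C.
Reverse: A=1 T=8 G=6 C=6 → Tm = 2·9 + 4·12 = 66°C.
|ΔTm| = |68 − 66| = 2°C, ≤ 6°C.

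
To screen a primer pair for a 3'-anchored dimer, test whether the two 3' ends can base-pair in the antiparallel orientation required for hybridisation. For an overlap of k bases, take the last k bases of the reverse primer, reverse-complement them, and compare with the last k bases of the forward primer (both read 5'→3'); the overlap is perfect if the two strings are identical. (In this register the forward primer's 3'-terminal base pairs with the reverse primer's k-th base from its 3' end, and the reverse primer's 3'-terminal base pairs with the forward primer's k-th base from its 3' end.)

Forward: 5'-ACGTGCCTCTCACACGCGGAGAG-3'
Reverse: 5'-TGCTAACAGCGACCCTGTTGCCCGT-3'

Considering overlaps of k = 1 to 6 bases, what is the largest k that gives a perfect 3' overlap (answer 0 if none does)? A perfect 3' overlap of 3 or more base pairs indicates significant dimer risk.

Longest perfect overlap: 0 complementary base pairs; below the dimer-risk threshold (threshold 3).

Last 6 bases (5'→3') — forward …GGAGAG, reverse …GCCCGT.
Reverse complement of the reverse primer's last 6 bases: ACGGGC; its first k bases are the reverse complement of the reverse primer's last k bases, so a perfect k-base overlap needs the forward primer's last k bases to equal them.
Comparing (forward last k vs required): k=1: G vs A ✗; k=2: AG vs AC ✗; k=3: GAG vs ACG ✗; k=4: AGAG vs ACGG ✗; k=5: GAGAG vs ACGGG ✗; k=6: GGAGAG vs ACGGGC ✗.
No overlap length from 1 to 6 is perfect, so the longest perfect 3' overlap is 0.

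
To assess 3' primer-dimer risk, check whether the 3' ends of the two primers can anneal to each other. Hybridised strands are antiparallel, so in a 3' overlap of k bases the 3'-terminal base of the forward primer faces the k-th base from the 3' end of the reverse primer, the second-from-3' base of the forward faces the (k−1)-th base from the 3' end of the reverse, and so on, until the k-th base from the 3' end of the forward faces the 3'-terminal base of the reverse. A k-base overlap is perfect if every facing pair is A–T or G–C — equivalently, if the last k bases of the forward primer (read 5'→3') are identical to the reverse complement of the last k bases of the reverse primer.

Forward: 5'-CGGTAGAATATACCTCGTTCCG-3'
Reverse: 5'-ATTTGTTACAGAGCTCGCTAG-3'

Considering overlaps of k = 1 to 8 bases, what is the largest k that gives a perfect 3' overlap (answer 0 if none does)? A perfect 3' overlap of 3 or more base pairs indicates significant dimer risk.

Longest perfect overlap: 0 complementary base pairs; below the dimer-risk threshold (threshold 3).

Last 8 bases (5'→3') — forward …TCGTTCCG, reverse …CTCGCTAG.
Reverse complement of the reverse primer's last 8 bases: CTAGCGAG; its first k bases are the reverse complement of the reverse primer's last k bases, so a perfect k-base overlap needs the forward primer's last k bases to equal them.
Comparing (forward last k vs required): k=1: G vs C ✗; k=2: CG vs CT ✗; k=3: CCG vs CTA ✗; k=4: TCCG vs CTAG ✗; k=5: TTCCG vs CTAGC ✗; k=6: GTTCCG vs CTAGCG ✗; k=7: CGTTCCG vs CTAGCGA ✗; k=8: TCGTTCCG vs CTAGCGAG ✗.
No overlap length from 1 to 8 is perfect, so the longest perfect 3' overlap is 0.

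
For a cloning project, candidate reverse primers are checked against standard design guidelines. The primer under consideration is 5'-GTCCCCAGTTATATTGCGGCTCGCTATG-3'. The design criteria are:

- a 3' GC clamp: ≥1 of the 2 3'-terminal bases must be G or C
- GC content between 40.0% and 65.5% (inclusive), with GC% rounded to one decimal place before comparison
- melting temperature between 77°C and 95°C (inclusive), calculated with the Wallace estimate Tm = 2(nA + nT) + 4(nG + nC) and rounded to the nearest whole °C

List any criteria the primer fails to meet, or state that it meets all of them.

Base counts: A=4, T=9, G=7, C=8 (length 28).
GC clamp: 3' end TG has 1 G/C ✓
GC content: GC 15/28 = 53.6% ✓
Tm: Tm = 2·13 + 4·15 = 86°C ✓

Meets all criteria.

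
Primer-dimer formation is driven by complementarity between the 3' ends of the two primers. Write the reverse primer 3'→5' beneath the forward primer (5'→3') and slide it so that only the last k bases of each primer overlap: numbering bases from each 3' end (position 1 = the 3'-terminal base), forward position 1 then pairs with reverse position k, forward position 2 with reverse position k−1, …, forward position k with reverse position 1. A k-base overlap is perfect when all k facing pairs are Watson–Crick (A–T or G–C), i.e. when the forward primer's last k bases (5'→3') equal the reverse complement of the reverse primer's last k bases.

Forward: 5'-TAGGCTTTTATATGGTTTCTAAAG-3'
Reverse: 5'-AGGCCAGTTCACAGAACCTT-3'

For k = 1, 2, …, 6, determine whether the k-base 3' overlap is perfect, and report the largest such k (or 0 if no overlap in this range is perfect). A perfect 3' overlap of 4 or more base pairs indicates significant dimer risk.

Longest perfect overlap: 3 complementary base pairs; below the dimer-risk threshold (threshold 4).

Last 6 bases (5'→3') — forward …CTAAAG, reverse …AACCTT.
Reverse complement of the reverse primer's last 6 bases: AAGGTT; its first k bases are the reverse complement of the reverse primer's last k bases, so a perfect k-base overlap needs the forward primer's last k bases to equal them.
Comparing (forward last k vs required): k=1: G vs A ✗; k=2: AG vs AA ✗; k=3: AAG vs AAG ✓; k=4: AAAG vs AAGG ✗; k=5: TAAAG vs AAGGT ✗; k=6: CTAAAG vs AAGGTT ✗.
Only k = 3 is perfect, so the longest perfect 3' overlap is 3.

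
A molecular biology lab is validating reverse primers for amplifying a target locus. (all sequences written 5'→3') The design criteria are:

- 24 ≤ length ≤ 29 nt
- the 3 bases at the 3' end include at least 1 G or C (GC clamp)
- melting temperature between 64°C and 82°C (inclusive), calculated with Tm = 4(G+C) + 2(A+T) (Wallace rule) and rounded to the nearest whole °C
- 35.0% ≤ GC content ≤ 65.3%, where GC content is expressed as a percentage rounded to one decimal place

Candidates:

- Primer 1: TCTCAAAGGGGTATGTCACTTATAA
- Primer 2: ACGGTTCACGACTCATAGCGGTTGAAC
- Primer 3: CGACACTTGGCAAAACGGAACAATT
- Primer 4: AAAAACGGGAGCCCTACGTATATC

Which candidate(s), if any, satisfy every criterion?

Primer 1 (25 nt, A=8 T=8 G=5 C=4): length 25 ✓; 3' end TAA has 0 G/C, need ≥1 ✗; Tm = 2·16 + 4·9 = 68°C ✓; GC 9/25 = 36.0% ✓ — fails.
Primer 2 (27 nt, A=7 T=6 G=7 C=7): length 27 ✓; 3' end AAC has 1 G/C ✓; Tm = 2·13 + 4·14 = 82°C ✓; GC 14/27 = 51.9% ✓ — passes.
Primer 3 (25 nt, A=10 T=4 G=5 C=6): length 25 ✓; 3' end ATT has 0 G/C, need ≥1 ✗; Tm = 2·14 + 4·11 = 72°C ✓; GC 11/25 = 44.0% ✓ — fails.
Primer 4 (24 nt, A=9 T=4 G=5 C=6): length 24 ✓; 3' end ATC has 1 G/C ✓; Tm = 2·13 + 4·11 = 70°C ✓; GC 11/24 = 45.8% ✓ — passes.

Primer 2 and Primer 4.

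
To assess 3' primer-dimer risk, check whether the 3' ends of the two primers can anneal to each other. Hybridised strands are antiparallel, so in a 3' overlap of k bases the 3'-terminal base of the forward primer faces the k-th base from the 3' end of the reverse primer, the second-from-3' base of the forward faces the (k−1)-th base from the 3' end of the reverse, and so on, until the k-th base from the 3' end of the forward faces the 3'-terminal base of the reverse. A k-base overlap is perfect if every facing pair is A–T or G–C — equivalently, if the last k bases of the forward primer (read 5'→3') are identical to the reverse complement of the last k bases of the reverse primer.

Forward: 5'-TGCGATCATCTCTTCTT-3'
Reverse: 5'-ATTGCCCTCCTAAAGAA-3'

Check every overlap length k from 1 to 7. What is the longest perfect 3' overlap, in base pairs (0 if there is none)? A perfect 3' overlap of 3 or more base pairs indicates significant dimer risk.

Last 7 bases (5'→3') — forward …TCTTCTT, reverse …TAAAGAA.
Reverse complement of the reverse primer's last 7 bases: TTCTTTA; its first k bases are the reverse complement of the reverse primer's last k bases, so a perfect k-base overlap needs the forward primer's last k bases to equal them.
Comparing (forward last k vs required): k=1: T vs T ✓; k=2: TT vs TT ✓; k=3: CTT vs TTC ✗; k=4: TCTT vs TTCT ✗; k=5: TTCTT vs TTCTT ✓; k=6: CTTCTT vs TTCTTT ✗; k=7: TCTTCTT vs TTCTTTA ✗.
Perfect overlaps at k = 1, 2, 5; the largest is 5.

Longest perfect overlap: 5 complementary base pairs; significant dimer risk (threshold 3).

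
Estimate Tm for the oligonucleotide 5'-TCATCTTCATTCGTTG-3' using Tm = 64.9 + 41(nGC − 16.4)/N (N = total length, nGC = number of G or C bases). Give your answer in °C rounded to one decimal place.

38.3°C

Base counts: A=2, T=8, G=2, C=4; G+C = 6, N = 16.
Tm = 64.9 + 41·(6 − 16.4)/16 = 64.9 + -426.40/16 = 38.3°C.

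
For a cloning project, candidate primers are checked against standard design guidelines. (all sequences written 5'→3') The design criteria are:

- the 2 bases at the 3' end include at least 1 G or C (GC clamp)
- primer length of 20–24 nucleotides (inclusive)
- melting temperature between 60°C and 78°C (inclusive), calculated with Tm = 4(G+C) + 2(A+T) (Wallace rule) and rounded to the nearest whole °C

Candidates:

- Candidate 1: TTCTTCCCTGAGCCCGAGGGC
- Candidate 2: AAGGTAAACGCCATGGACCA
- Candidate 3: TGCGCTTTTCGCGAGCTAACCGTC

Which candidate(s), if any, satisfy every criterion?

Candidate 1, Candidate 2 and Candidate 3.

Candidate 1 (21 nt, A=2 T=5 G=6 C=8): 3' end GC has 2 G/C ✓; length 21 ✓; Tm = 2·7 + 4·14 = 70°C ✓ — passes.
Candidate 2 (20 nt, A=8 T=2 G=5 C=5): 3' end CA has 1 G/C ✓; length 20 ✓; Tm = 2·10 + 4·10 = 60°C ✓ — passes.
Candidate 3 (24 nt, A=3 T=7 G=6 C=8): 3' end TC has 1 G/C ✓; length 24 ✓; Tm = 2·10 + 4·14 = 76°C ✓ — passes.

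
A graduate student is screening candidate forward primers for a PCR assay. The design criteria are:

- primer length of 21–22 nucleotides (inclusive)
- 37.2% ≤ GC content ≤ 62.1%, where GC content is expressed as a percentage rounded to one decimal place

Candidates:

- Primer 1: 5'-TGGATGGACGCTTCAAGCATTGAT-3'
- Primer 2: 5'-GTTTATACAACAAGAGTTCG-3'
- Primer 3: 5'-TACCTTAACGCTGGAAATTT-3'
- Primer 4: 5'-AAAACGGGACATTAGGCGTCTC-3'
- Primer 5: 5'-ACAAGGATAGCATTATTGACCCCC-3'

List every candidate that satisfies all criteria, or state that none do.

Primer 1 (24 nt, A=6 T=7 G=7 C=4): length 24, outside 21–22 ✗; GC 11/24 = 45.8% ✓ — fails.
Primer 2 (20 nt, A=7 T=6 G=4 C=3): length 20, outside 21–22 ✗; GC 7/20 = 35.0%, outside 37.2–62.1% ✗ — fails.
Primer 3 (20 nt, A=6 T=7 G=3 C=4): length 20, outside 21–22 ✗; GC 7/20 = 35.0%, outside 37.2–62.1% ✗ — fails.
Primer 4 (22 nt, A=7 T=4 G=6 C=5): length 22 ✓; GC 11/22 = 50.0% ✓ — passes.
Primer 5 (24 nt, A=8 T=5 G=4 C=7): length 24, outside 21–22 ✗; GC 11/24 = 45.8% ✓ — fails.

Primer 4 only.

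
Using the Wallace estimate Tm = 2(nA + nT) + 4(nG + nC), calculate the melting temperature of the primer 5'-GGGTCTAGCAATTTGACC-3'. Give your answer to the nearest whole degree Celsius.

Base counts: A=4, T=5, G=5, C=4 (length 18).
Tm = 2·(4+5) + 4·(5+4) = 2·9 + 4·9 = 18 + 36 = 54°C.

54°C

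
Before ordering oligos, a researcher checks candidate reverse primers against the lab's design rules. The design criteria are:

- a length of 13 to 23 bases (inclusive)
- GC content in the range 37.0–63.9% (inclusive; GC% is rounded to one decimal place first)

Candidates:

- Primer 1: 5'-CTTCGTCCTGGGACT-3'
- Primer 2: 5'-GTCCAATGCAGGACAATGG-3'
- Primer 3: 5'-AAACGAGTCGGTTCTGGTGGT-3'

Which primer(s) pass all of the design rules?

Primer 1, Primer 2 and Primer 3.

Primer 1 (15 nt, A=1 T=5 G=4 C=5): length 15 ✓; GC 9/15 = 60.0% ✓ — passes.
Primer 2 (19 nt, A=6 T=3 G=6 C=4): length 19 ✓; GC 10/19 = 52.6% ✓ — passes.
Primer 3 (21 nt, A=4 T=6 G=8 C=3): length 21 ✓; GC 11/21 = 52.4% ✓ — passes.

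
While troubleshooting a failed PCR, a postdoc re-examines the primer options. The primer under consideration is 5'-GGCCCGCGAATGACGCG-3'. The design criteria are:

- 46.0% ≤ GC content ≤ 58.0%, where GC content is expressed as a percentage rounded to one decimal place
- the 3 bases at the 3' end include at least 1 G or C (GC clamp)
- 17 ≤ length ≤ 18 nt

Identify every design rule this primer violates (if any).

Fails: GC content.

Base counts: A=3, T=1, G=7, C=6 (length 17).
GC content: GC 13/17 = 76.5%, outside 46.0–58.0% ✗
GC clamp: 3' end GCG has 3 G/C ✓
length: length 17 ✓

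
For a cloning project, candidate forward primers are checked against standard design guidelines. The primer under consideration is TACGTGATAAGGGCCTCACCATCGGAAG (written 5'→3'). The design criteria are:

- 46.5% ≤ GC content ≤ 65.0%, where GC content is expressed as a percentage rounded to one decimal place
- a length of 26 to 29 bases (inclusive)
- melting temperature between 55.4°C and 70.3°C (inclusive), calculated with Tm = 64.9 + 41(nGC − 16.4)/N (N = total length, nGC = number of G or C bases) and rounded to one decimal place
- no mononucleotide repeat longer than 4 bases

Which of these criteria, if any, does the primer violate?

Base counts: A=8, T=5, G=8, C=7 (length 28).
GC content: GC 15/28 = 53.6% ✓
length: length 28 ✓
Tm: Tm = 64.9 + 41·(15 − 16.4)/28 = 62.9°C ✓
homopolymer run: longest run = 3 ✓

Meets all criteria.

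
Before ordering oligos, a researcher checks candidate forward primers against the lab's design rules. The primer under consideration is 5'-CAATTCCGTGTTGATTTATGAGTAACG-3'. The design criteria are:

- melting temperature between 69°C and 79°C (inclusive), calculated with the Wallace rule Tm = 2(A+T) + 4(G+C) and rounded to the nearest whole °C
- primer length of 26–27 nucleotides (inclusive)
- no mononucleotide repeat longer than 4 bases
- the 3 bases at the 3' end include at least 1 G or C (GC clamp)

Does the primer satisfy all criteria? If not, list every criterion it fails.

Meets all criteria.

Base counts: A=7, T=10, G=6, C=4 (length 27).
Tm: Tm = 2·17 + 4·10 = 74°C ✓
length: length 27 ✓
homopolymer run: longest run = 3 ✓
GC clamp: 3' end ACG has 2 G/C ✓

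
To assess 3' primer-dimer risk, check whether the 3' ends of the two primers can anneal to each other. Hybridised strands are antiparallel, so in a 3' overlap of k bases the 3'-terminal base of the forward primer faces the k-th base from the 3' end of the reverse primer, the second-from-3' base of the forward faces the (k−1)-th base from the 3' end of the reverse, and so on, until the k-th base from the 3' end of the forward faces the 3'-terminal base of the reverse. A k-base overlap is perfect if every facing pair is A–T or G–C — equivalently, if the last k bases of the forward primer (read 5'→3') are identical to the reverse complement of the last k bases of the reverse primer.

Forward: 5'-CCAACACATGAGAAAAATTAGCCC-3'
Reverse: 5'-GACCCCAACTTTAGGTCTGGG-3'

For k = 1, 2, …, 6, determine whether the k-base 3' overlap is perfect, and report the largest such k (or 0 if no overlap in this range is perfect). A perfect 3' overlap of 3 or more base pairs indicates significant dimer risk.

Last 6 bases (5'→3') — forward …TAGCCC, reverse …TCTGGG.
Reverse complement of the reverse primer's last 6 bases: CCCAGA; its first k bases are the reverse complement of the reverse primer's last k bases, so a perfect k-base overlap needs the forward primer's last k bases to equal them.
Comparing (forward last k vs required): k=1: C vs C ✓; k=2: CC vs CC ✓; k=3: CCC vs CCC ✓; k=4: GCCC vs CCCA ✗; k=5: AGCCC vs CCCAG ✗; k=6: TAGCCC vs CCCAGA ✗.
Perfect overlaps at k = 1, 2, 3; the largest is 3.

Longest perfect overlap: 3 complementary base pairs; significant dimer risk (threshold 3).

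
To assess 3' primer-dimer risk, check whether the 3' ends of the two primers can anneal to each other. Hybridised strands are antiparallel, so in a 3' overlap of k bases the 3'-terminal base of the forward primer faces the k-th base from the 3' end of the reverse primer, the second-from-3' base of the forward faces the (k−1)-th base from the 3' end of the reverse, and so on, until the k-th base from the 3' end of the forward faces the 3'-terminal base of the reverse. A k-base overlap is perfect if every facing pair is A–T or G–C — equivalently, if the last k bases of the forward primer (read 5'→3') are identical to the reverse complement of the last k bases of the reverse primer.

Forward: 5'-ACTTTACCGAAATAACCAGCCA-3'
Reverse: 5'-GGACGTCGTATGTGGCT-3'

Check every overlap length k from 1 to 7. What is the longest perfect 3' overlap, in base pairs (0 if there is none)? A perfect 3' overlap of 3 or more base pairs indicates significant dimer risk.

Longest perfect overlap: 5 complementary base pairs; significant dimer risk (threshold 3).

Last 7 bases (5'→3') — forward …CCAGCCA, reverse …TGTGGCT.
Reverse complement of the reverse primer's last 7 bases: AGCCACA; its first k bases are the reverse complement of the reverse primer's last k bases, so a perfect k-base overlap needs the forward primer's last k bases to equal them.
Comparing (forward last k vs required): k=1: A vs A ✓; k=2: CA vs AG ✗; k=3: CCA vs AGC ✗; k=4: GCCA vs AGCC ✗; k=5: AGCCA vs AGCCA ✓; k=6: CAGCCA vs AGCCAC ✗; k=7: CCAGCCA vs AGCCACA ✗.
Perfect overlaps at k = 1, 5; the largest is 5.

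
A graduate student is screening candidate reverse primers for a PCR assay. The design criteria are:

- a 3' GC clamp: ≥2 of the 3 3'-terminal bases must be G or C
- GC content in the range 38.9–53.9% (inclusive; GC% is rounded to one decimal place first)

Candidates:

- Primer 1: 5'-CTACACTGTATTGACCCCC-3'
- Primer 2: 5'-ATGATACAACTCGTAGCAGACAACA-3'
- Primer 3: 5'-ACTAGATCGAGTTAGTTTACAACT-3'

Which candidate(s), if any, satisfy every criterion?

Primer 1 (19 nt, A=4 T=5 G=2 C=8): 3' end CCC has 3 G/C ✓; GC 10/19 = 52.6% ✓ — passes.
Primer 2 (25 nt, A=11 T=4 G=4 C=6): 3' end ACA has 1 G/C, need ≥2 ✗; GC 10/25 = 40.0% ✓ — fails.
Primer 3 (24 nt, A=8 T=8 G=4 C=4): 3' end ACT has 1 G/C, need ≥2 ✗; GC 8/24 = 33.3%, outside 38.9–53.9% ✗ — fails.

Primer 1 only.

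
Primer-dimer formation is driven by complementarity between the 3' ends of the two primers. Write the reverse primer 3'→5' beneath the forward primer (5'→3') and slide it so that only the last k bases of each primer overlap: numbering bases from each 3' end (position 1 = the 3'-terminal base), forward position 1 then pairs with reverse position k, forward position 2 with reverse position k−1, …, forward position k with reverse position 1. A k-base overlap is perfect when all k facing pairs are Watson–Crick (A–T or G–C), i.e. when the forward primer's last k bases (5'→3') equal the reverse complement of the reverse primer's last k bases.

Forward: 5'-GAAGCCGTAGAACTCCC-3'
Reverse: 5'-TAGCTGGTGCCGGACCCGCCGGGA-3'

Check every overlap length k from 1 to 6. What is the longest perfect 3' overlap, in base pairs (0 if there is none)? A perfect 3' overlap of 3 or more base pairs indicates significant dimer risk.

Longest perfect overlap: 4 complementary base pairs; significant dimer risk (threshold 3).

Last 6 bases (5'→3') — forward …ACTCCC, reverse …CCGGGA.
Reverse complement of the reverse primer's last 6 bases: TCCCGG; its first k bases are the reverse complement of the reverse primer's last k bases, so a perfect k-base overlap needs the forward primer's last k bases to equal them.
Comparing (forward last k vs required): k=1: C vs T ✗; k=2: CC vs TC ✗; k=3: CCC vs TCC ✗; k=4: TCCC vs TCCC ✓; k=5: CTCCC vs TCCCG ✗; k=6: ACTCCC vs TCCCGG ✗.
Only k = 4 is perfect, so the longest perfect 3' overlap is 4.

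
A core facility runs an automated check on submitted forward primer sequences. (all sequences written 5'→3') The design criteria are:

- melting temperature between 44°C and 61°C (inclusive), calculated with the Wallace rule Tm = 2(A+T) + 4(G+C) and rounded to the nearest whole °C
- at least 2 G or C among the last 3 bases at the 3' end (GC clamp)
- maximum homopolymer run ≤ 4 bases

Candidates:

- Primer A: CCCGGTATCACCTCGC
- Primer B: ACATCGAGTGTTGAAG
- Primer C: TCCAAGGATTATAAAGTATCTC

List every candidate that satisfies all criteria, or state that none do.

Primer A and Primer C.

Primer A (16 nt, A=2 T=3 G=3 C=8): Tm = 2·5 + 4·11 = 54°C ✓; 3' end CGC has 3 G/C ✓; longest run = 3 ✓ — passes.
Primer B (16 nt, A=5 T=4 G=5 C=2): Tm = 2·9 + 4·7 = 46°C ✓; 3' end AAG has 1 G/C, need ≥2 ✗; longest run = 2 ✓ — fails.
Primer C (22 nt, A=8 T=7 G=3 C=4): Tm = 2·15 + 4·7 = 58°C ✓; 3' end CTC has 2 G/C ✓; longest run = 3 ✓ — passes.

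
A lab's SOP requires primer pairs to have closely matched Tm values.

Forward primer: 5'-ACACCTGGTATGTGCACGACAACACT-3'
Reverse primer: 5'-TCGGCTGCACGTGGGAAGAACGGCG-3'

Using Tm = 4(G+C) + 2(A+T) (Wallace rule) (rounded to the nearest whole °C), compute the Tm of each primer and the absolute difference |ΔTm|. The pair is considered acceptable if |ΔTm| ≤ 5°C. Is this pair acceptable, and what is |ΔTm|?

|ΔTm| = 6°C; the pair is not acceptable.

Forward: A=8 T=5 G=5 C=8 → Tm = 2·13 + 4·13 = 78°C.
Reverse: A=5 T=3 G=11 C=6 → Tm = 2·8 + 4·17 = 84°C.
|ΔTm| = |78 − 84| = 6°C, > 5°C.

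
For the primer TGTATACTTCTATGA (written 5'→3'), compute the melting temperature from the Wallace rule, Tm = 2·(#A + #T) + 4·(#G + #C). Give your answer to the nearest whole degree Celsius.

38°C

Base counts: A=4, T=7, G=2, C=2 (length 15).
Tm = 2·(4+7) + 4·(2+2) = 2·11 + 4·4 = 22 + 16 = 38°C.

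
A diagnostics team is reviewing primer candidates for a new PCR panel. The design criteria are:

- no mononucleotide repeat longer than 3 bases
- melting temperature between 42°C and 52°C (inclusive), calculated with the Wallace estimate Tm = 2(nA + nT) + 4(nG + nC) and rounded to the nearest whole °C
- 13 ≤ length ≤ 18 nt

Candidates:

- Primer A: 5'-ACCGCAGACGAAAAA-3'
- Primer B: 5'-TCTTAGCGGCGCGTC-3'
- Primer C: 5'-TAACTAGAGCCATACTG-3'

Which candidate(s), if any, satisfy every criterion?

Primer A (15 nt, A=8 T=0 G=3 C=4): longest run = 5, exceeds 3 ✗; Tm = 2·8 + 4·7 = 44°C ✓; length 15 ✓ — fails.
Primer B (15 nt, A=1 T=4 G=5 C=5): longest run = 2 ✓; Tm = 2·5 + 4·10 = 50°C ✓; length 15 ✓ — passes.
Primer C (17 nt, A=6 T=4 G=3 C=4): longest run = 2 ✓; Tm = 2·10 + 4·7 = 48°C ✓; length 17 ✓ — passes.

Primer B and Primer C.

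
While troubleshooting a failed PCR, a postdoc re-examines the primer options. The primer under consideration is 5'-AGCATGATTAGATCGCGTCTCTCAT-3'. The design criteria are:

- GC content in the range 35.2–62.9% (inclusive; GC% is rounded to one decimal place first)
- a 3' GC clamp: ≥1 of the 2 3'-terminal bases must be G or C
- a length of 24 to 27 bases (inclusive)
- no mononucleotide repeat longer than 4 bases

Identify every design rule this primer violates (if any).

Fails: GC clamp.

Base counts: A=6, T=8, G=5, C=6 (length 25).
GC content: GC 11/25 = 44.0% ✓
GC clamp: 3' end AT has 0 G/C, need ≥1 ✗
length: length 25 ✓
homopolymer run: longest run = 2 ✓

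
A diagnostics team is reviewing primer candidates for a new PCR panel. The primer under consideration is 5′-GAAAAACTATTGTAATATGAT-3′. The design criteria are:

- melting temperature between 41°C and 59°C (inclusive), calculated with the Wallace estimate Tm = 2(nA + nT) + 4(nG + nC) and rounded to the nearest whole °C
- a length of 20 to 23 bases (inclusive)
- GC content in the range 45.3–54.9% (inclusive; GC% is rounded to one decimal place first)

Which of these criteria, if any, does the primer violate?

Fails: GC content.

Base counts: A=10, T=7, G=3, C=1 (length 21).
Tm: Tm = 2·17 + 4·4 = 50°C ✓
length: length 21 ✓
GC content: GC 4/21 = 19.0%, outside 45.3–54.9% ✗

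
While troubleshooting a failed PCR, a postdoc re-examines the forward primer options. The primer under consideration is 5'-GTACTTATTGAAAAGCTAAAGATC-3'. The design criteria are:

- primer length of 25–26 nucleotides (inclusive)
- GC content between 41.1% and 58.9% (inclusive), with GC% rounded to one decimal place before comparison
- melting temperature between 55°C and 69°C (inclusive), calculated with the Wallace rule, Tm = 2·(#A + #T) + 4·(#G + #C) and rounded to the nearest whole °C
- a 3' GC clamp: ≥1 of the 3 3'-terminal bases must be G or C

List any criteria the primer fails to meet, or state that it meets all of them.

Base counts: A=10, T=7, G=4, C=3 (length 24).
length: length 24, outside 25–26 ✗
GC content: GC 7/24 = 29.2%, outside 41.1–58.9% ✗
Tm: Tm = 2·17 + 4·7 = 62°C ✓
GC clamp: 3' end ATC has 1 G/C ✓

Fails: length, GC content.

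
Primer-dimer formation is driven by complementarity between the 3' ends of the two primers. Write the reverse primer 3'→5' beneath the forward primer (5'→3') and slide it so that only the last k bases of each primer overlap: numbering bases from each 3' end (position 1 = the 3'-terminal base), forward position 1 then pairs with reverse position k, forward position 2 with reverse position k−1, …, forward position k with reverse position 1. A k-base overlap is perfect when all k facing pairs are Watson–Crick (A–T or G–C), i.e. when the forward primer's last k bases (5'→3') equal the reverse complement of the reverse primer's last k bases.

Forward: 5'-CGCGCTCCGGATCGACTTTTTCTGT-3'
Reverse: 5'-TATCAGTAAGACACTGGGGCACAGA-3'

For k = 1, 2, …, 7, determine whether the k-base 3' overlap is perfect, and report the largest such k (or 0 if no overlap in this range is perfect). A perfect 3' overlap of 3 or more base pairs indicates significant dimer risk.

Longest perfect overlap: 5 complementary base pairs; significant dimer risk (threshold 3).

Last 7 bases (5'→3') — forward …TTTCTGT, reverse …GCACAGA.
Reverse complement of the reverse primer's last 7 bases: TCTGTGC; its first k bases are the reverse complement of the reverse primer's last k bases, so a perfect k-base overlap needs the forward primer's last k bases to equal them.
Comparing (forward last k vs required): k=1: T vs T ✓; k=2: GT vs TC ✗; k=3: TGT vs TCT ✗; k=4: CTGT vs TCTG ✗; k=5: TCTGT vs TCTGT ✓; k=6: TTCTGT vs TCTGTG ✗; k=7: TTTCTGT vs TCTGTGC ✗.
Perfect overlaps at k = 1, 5; the largest is 5.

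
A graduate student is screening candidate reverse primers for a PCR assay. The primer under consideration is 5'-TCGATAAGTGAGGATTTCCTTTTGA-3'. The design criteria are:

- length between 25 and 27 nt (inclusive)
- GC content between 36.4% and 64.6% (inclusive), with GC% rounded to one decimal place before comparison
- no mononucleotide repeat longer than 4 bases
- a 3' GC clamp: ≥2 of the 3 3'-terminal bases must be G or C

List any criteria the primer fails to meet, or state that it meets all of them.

Base counts: A=6, T=10, G=6, C=3 (length 25).
length: length 25 ✓
GC content: GC 9/25 = 36.0%, outside 36.4–64.6% ✗
homopolymer run: longest run = 4 ✓
GC clamp: 3' end TGA has 1 G/C, need ≥2 ✗

Fails: GC content, GC clamp.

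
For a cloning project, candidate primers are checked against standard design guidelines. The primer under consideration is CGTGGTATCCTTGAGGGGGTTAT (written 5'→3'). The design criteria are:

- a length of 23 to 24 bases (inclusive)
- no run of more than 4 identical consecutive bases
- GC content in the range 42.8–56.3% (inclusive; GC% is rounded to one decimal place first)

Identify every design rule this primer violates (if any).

Base counts: A=3, T=8, G=9, C=3 (length 23).
length: length 23 ✓
homopolymer run: longest run = 5, exceeds 4 ✗
GC content: GC 12/23 = 52.2% ✓

Fails: homopolymer run.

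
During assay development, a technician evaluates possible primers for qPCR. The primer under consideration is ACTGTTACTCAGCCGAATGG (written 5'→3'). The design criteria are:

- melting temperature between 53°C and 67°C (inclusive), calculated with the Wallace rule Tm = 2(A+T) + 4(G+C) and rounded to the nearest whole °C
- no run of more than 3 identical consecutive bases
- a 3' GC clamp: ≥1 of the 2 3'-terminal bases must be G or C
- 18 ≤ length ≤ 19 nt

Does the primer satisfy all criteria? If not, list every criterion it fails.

Fails: length.

Base counts: A=5, T=5, G=5, C=5 (length 20).
Tm: Tm = 2·10 + 4·10 = 60°C ✓
homopolymer run: longest run = 2 ✓
GC clamp: 3' end GG has 2 G/C ✓
length: length 20, outside 18–19 ✗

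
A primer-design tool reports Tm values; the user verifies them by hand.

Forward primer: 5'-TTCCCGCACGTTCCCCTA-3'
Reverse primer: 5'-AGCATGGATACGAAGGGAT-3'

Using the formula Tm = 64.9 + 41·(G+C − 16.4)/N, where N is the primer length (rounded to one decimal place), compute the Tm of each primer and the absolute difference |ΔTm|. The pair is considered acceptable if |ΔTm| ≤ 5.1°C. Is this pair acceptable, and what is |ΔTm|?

|ΔTm| = 3.7°C; the pair is acceptable.

Forward: G+C = 11, N = 18 → Tm = 64.9 + 41·(11 − 16.4)/18 = 52.6°C.
Reverse: G+C = 9, N = 19 → Tm = 64.9 + 41·(9 − 16.4)/19 = 48.9°C.
|ΔTm| = |52.6 − 48.9| = 3.7°C, ≤ 5.1°C.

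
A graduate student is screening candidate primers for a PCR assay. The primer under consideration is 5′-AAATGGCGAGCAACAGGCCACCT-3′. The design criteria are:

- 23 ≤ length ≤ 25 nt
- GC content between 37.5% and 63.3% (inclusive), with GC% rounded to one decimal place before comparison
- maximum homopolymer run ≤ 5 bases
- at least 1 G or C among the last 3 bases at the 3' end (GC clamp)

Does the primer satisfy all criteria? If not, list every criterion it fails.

Base counts: A=8, T=2, G=6, C=7 (length 23).
length: length 23 ✓
GC content: GC 13/23 = 56.5% ✓
homopolymer run: longest run = 3 ✓
GC clamp: 3' end CCT has 2 G/C ✓

Meets all criteria.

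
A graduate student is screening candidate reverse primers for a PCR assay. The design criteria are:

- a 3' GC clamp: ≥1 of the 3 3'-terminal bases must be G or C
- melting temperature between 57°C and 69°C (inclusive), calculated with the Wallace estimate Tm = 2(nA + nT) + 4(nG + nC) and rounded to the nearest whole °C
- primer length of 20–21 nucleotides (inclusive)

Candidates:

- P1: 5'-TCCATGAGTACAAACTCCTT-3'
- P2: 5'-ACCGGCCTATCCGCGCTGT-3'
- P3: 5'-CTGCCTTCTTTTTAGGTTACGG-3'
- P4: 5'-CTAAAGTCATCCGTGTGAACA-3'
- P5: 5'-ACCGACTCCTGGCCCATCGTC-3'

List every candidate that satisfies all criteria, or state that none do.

P4 only.

P1 (20 nt, A=6 T=6 G=2 C=6): 3' end CTT has 1 G/C ✓; Tm = 2·12 + 4·8 = 56°C, outside 57–69°C ✗; length 20 ✓ — fails.
P2 (19 nt, A=2 T=4 G=5 C=8): 3' end TGT has 1 G/C ✓; Tm = 2·6 + 4·13 = 64°C ✓; length 19, outside 20–21 ✗ — fails.
P3 (22 nt, A=2 T=10 G=5 C=5): 3' end CGG has 3 G/C ✓; Tm = 2·12 + 4·10 = 64°C ✓; length 22, outside 20–21 ✗ — fails.
P4 (21 nt, A=7 T=5 G=4 C=5): 3' end ACA has 1 G/C ✓; Tm = 2·12 + 4·9 = 60°C ✓; length 21 ✓ — passes.
P5 (21 nt, A=3 T=4 G=4 C=10): 3' end GTC has 2 G/C ✓; Tm = 2·7 + 4·14 = 70°C, outside 57–69°C ✗; length 21 ✓ — fails.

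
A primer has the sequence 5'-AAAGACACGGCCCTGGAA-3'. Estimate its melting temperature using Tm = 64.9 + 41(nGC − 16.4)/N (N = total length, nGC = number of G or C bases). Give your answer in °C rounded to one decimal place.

50.3°C

Base counts: A=7, T=1, G=5, C=5; G+C = 10, N = 18.
Tm = 64.9 + 41·(10 − 16.4)/18 = 64.9 + -262.40/18 = 50.3°C.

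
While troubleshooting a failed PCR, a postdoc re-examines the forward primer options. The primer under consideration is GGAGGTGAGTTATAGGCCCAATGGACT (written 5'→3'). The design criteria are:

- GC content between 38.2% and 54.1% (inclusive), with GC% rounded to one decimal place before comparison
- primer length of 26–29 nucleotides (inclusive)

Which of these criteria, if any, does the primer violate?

Meets all criteria.

Base counts: A=7, T=6, G=10, C=4 (length 27).
GC content: GC 14/27 = 51.9% ✓
length: length 27 ✓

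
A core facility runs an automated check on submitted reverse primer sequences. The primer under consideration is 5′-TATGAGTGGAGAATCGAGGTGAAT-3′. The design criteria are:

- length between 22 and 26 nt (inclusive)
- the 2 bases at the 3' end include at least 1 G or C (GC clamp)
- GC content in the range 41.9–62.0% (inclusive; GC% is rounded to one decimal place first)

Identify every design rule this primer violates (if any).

Fails: GC clamp, GC content.

Base counts: A=8, T=6, G=9, C=1 (length 24).
length: length 24 ✓
GC clamp: 3' end AT has 0 G/C, need ≥1 ✗
GC content: GC 10/24 = 41.7%, outside 41.9–62.0% ✗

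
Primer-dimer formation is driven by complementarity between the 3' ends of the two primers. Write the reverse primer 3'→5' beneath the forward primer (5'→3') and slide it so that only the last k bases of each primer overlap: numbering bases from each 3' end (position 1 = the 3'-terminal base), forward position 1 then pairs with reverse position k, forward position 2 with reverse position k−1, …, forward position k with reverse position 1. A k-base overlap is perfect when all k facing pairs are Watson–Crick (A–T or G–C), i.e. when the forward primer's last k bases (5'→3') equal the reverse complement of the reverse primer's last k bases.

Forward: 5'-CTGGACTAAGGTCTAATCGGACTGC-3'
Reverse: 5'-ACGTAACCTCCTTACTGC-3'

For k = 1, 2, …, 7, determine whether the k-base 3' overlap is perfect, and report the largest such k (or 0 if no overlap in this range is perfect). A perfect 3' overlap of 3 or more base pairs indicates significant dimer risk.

Last 7 bases (5'→3') — forward …GGACTGC, reverse …TTACTGC.
Reverse complement of the reverse primer's last 7 bases: GCAGTAA; its first k bases are the reverse complement of the reverse primer's last k bases, so a perfect k-base overlap needs the forward primer's last k bases to equal them.
Comparing (forward last k vs required): k=1: C vs G ✗; k=2: GC vs GC ✓; k=3: TGC vs GCA ✗; k=4: CTGC vs GCAG ✗; k=5: ACTGC vs GCAGT ✗; k=6: GACTGC vs GCAGTA ✗; k=7: GGACTGC vs GCAGTAA ✗.
Only k = 2 is perfect, so the longest perfect 3' overlap is 2.

Longest perfect overlap: 2 complementary base pairs; below the dimer-risk threshold (threshold 3).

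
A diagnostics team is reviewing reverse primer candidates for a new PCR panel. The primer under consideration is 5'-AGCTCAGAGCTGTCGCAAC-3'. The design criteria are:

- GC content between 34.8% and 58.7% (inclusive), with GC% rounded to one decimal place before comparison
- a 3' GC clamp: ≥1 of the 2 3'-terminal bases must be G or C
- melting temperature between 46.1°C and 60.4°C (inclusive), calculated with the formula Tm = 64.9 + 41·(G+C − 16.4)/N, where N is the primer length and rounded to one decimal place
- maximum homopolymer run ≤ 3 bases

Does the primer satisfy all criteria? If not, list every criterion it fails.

Base counts: A=5, T=3, G=5, C=6 (length 19).
GC content: GC 11/19 = 57.9% ✓
GC clamp: 3' end AC has 1 G/C ✓
Tm: Tm = 64.9 + 41·(11 − 16.4)/19 = 53.2°C ✓
homopolymer run: longest run = 2 ✓

Meets all criteria.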